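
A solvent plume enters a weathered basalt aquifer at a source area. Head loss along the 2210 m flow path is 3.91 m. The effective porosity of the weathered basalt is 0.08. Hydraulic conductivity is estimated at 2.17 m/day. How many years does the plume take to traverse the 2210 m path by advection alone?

126

Hydraulic gradient i = Δh / L = 3.91 / 2210 = 0.001769.
Darcy flux q = K · i = 2.170 × 0.001769 = 0.003839 m/day.
Seepage velocity v = q / n_e = 0.003839 / 0.08 = 0.04799 m/day.
Travel time t = L / v = 2210 / 0.04799 = 46051 days = 126.1 years.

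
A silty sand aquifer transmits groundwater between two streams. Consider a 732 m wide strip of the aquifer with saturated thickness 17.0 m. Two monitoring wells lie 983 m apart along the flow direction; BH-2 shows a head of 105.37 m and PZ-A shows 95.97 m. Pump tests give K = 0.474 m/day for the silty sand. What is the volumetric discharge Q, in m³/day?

56.4

Cross-sectional area A = 732 × 17.0 = 12444 m².
Hydraulic gradient i = (105.37 − 95.97) / 983 = 9.4 / 983 = 0.009563.
Darcy's law: Q = K · A · i = 0.4740 × 12444 × 0.009563 = 56.40 m³/day.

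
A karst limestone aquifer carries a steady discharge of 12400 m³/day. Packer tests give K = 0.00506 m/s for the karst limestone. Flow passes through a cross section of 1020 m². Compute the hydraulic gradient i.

Convert K: 0.00506 m/s × 86400 = 437.2 m/day.
From Q = K·A·i, i = Q / (K·A) = 12400 / (437.2 × 1020) = 0.02781.

0.0278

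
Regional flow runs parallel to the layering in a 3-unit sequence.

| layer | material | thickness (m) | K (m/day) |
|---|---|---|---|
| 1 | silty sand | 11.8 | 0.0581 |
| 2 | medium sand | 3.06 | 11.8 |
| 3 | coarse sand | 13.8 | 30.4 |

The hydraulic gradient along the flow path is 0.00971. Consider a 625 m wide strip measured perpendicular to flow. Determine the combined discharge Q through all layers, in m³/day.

2770

Flow is parallel to layering, so each bed carries its own Darcy discharge and the transmissivities add.
Σ(K_i·b_i) = 0.0581×11.8 + 11.8×3.06 + 30.4×13.8 = 456.3 m²/day.
Hydraulic gradient i = 0.00971.
Q = Σ(K_i·b_i) · W · i = 456.3 × 625 × 0.009710 = 2769 m³/day.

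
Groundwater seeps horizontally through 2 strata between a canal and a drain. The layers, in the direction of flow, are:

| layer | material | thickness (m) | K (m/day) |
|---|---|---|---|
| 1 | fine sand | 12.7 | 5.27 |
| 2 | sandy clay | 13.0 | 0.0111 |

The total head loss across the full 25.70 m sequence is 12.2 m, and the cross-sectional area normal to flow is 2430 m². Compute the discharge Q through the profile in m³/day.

Flow is perpendicular to layering, so the layers act in series and the equivalent K is the thickness-weighted harmonic mean.
Total thickness L = 12.7 + 13.0 = 25.70 m.
Σ(b_i/K_i) = 12.7/5.27 + 13.0/0.0111 = 1174 d.
K_eq = L / Σ(b_i/K_i) = 25.70 / 1174 = 0.02190 m/day.
Q = K_eq · A · (Δh/L) = 0.02190 × 2430 × (12.2/25.70) = 25.26 m³/day.

25.3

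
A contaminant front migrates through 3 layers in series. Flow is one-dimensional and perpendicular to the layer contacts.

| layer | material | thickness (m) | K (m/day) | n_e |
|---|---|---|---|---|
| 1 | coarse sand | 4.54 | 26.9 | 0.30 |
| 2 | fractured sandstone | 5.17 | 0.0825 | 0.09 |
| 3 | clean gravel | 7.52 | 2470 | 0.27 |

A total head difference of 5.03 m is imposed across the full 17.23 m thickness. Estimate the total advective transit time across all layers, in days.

48.2

With flow normal to the layers, continuity requires the same specific discharge q through every layer.
Σ(b_i/K_i) = 4.54/26.9 + 5.17/0.0825 + 7.52/2470 = 62.84 d.
q = Δh / Σ(b_i/K_i) = 5.03 / 62.84 = 0.08005 m/day.
In each layer the seepage velocity is v_i = q/n_i, so the layer transit time is t_i = b_i·n_i / q:
  layer 1 (coarse sand): t_1 = 4.54 × 0.30 / 0.08005 = 17.02 d
  layer 2 (fractured sandstone): t_2 = 5.17 × 0.09 / 0.08005 = 5.813 d
  layer 3 (clean gravel): t_3 = 7.52 × 0.27 / 0.08005 = 25.37 d
Total t = Σ t_i = 48.19 days.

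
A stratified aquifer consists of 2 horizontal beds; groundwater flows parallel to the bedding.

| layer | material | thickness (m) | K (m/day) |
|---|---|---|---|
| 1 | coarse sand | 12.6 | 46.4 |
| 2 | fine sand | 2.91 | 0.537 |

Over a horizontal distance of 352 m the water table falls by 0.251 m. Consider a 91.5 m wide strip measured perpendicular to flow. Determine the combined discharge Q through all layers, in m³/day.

38.2

Flow is parallel to layering, so each bed carries its own Darcy discharge and the transmissivities add.
Σ(K_i·b_i) = 46.4×12.6 + 0.537×2.91 = 586.2 m²/day.
Hydraulic gradient i = Δh / L = 0.251 / 352 = 0.0007131.
Q = Σ(K_i·b_i) · W · i = 586.2 × 91.5 × 0.0007131 = 38.25 m³/day.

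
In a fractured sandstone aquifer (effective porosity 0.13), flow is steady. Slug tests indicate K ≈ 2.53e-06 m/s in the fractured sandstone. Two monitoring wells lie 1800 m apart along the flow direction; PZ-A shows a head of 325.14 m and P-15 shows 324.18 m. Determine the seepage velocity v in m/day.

0.000897

Convert K: 2.53e-06 m/s × 86400 = 0.2186 m/day.
Hydraulic gradient i = (325.14 − 324.18) / 1800 = 0.96 / 1800 = 0.0005333.
Darcy flux q = K · i = 0.2186 × 0.0005333 = 0.0001166 m/day.
Seepage velocity v = q / n_e = 0.0001166 / 0.13 = 0.0008968 m/day.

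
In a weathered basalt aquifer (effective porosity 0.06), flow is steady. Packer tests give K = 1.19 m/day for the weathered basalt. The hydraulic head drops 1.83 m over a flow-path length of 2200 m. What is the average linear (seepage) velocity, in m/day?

Hydraulic gradient i = Δh / L = 1.83 / 2200 = 0.0008318.
Darcy flux q = K · i = 1.190 × 0.0008318 = 0.0009899 m/day.
Seepage velocity v = q / n_e = 0.0009899 / 0.06 = 0.01650 m/day.

0.0165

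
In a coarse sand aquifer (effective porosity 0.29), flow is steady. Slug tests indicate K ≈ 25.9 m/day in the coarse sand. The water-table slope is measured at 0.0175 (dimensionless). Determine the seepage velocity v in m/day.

Hydraulic gradient i = 0.0175.
Darcy flux q = K · i = 25.90 × 0.01750 = 0.4533 m/day.
Seepage velocity v = q / n_e = 0.4533 / 0.29 = 1.563 m/day.

1.56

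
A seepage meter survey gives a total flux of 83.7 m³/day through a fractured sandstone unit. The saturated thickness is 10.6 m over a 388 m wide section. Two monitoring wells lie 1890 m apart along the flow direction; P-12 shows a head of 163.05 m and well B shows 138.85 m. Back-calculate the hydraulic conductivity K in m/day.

1.59

Cross-sectional area A = 388 × 10.6 = 4113 m².
Hydraulic gradient i = (163.05 − 138.85) / 1890 = 24.2 / 1890 = 0.01280.
From Q = K·A·i, K = Q / (A·i) = 83.7 / (4113 × 0.01280) = 1.589 m/day.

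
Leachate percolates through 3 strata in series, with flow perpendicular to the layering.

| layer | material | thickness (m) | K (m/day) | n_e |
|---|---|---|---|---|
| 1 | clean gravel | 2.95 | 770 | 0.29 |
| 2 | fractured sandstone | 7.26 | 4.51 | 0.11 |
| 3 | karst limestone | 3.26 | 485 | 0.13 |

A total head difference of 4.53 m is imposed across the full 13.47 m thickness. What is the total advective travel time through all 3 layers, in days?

0.743

With flow normal to the layers, continuity requires the same specific discharge q through every layer.
Σ(b_i/K_i) = 2.95/770 + 7.26/4.51 + 3.26/485 = 1.620 d.
q = Δh / Σ(b_i/K_i) = 4.53 / 1.620 = 2.796 m/day.
In each layer the seepage velocity is v_i = q/n_i, so the layer transit time is t_i = b_i·n_i / q:
  layer 1 (clean gravel): t_1 = 2.95 × 0.29 / 2.796 = 0.3060 d
  layer 2 (fractured sandstone): t_2 = 7.26 × 0.11 / 2.796 = 0.2856 d
  layer 3 (karst limestone): t_3 = 3.26 × 0.13 / 2.796 = 0.1516 d
Total t = Σ t_i = 0.7432 days.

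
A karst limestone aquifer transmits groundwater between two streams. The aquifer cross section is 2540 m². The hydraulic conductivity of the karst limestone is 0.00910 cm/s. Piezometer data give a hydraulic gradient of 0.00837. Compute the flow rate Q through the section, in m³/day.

167

Convert K: 0.00910 cm/s × 864 = 7.862 m/day.
Hydraulic gradient i = 0.00837.
Darcy's law: Q = K · A · i = 7.862 × 2540 × 0.008370 = 167.2 m³/day.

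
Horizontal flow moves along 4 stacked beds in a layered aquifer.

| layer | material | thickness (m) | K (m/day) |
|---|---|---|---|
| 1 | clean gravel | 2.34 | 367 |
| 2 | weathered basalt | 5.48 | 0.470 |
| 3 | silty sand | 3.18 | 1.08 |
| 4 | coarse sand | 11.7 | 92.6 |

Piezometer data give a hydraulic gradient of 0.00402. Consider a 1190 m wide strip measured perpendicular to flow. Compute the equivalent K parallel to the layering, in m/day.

Flow is parallel to layering, so each bed carries its own Darcy discharge and the transmissivities add.
Σ(K_i·b_i) = 367×2.34 + 0.470×5.48 + 1.08×3.18 + 92.6×11.7 = 1948 m²/day.
Total thickness b = 22.70 m, so K_eq = Σ(K_i·b_i)/b = 85.82 m/day.

85.8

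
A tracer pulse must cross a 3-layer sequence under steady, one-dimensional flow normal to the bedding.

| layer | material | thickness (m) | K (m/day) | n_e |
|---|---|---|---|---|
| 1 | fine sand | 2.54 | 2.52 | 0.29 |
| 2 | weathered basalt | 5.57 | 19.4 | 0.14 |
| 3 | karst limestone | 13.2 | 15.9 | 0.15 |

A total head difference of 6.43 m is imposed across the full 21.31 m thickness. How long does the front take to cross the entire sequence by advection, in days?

With flow normal to the layers, continuity requires the same specific discharge q through every layer.
Σ(b_i/K_i) = 2.54/2.52 + 5.57/19.4 + 13.2/15.9 = 2.125 d.
q = Δh / Σ(b_i/K_i) = 6.43 / 2.125 = 3.026 m/day.
In each layer the seepage velocity is v_i = q/n_i, so the layer transit time is t_i = b_i·n_i / q:
  layer 1 (fine sand): t_1 = 2.54 × 0.29 / 3.026 = 0.2435 d
  layer 2 (weathered basalt): t_2 = 5.57 × 0.14 / 3.026 = 0.2577 d
  layer 3 (karst limestone): t_3 = 13.2 × 0.15 / 3.026 = 0.6544 d
Total t = Σ t_i = 1.156 days.

1.16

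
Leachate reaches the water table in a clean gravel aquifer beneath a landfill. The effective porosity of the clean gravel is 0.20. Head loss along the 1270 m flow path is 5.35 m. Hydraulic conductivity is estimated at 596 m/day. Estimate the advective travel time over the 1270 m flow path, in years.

Hydraulic gradient i = Δh / L = 5.35 / 1270 = 0.004213.
Darcy flux q = K · i = 596.0 × 0.004213 = 2.511 m/day.
Seepage velocity v = q / n_e = 2.511 / 0.20 = 12.55 m/day.
Travel time t = L / v = 1270 / 12.55 = 101.2 days = 0.2770 years.

0.277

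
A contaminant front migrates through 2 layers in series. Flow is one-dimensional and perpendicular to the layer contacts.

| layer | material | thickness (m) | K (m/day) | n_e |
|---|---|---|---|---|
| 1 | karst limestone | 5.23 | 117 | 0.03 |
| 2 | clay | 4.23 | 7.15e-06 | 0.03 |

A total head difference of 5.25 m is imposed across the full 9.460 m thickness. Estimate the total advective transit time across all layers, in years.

With flow normal to the layers, continuity requires the same specific discharge q through every layer.
Σ(b_i/K_i) = 5.23/117 + 4.23/7.15e-06 = 5.916e+05 d.
q = Δh / Σ(b_i/K_i) = 5.25 / 5.916e+05 = 8.874e-06 m/day.
In each layer the seepage velocity is v_i = q/n_i, so the layer transit time is t_i = b_i·n_i / q:
  layer 1 (karst limestone): t_1 = 5.23 × 0.03 / 8.874e-06 = 17681 d
  layer 2 (clay): t_2 = 4.23 × 0.03 / 8.874e-06 = 14300 d
Total t = Σ t_i = 31981 days = 87.56 years.

87.6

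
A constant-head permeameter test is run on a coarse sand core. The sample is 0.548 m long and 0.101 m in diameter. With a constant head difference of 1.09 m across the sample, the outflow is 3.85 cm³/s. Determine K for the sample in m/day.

20.9

Cross-sectional area A = π·(d/2)² = π × (0.101/2)² = 0.008012 m².
Convert discharge: 3.85 cm³/s = 3.850e-06 m³/s.
Darcy's law rearranged: K = Q·L / (A·Δh) = 3.850e-06 × 0.548 / (0.008012 × 1.09) = 0.0002416 m/s = 20.87 m/day.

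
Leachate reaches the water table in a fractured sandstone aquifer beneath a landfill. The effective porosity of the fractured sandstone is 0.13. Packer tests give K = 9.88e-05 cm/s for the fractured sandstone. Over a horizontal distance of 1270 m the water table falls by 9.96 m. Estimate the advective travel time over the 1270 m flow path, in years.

Convert K: 9.88e-05 cm/s × 864 = 0.08536 m/day.
Hydraulic gradient i = Δh / L = 9.96 / 1270 = 0.007843.
Darcy flux q = K · i = 0.08536 × 0.007843 = 0.0006695 m/day.
Seepage velocity v = q / n_e = 0.0006695 / 0.13 = 0.005150 m/day.
Travel time t = L / v = 1270 / 0.005150 = 2.466e+05 days = 675.2 years.

675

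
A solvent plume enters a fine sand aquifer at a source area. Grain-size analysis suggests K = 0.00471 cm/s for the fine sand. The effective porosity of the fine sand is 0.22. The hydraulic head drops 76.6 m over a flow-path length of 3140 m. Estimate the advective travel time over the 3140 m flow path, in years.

Convert K: 0.00471 cm/s × 864 = 4.069 m/day.
Hydraulic gradient i = Δh / L = 76.6 / 3140 = 0.02439.
Darcy flux q = K · i = 4.069 × 0.02439 = 0.09927 m/day.
Seepage velocity v = q / n_e = 0.09927 / 0.22 = 0.4512 m/day.
Travel time t = L / v = 3140 / 0.4512 = 6959 days = 19.05 years.

19.1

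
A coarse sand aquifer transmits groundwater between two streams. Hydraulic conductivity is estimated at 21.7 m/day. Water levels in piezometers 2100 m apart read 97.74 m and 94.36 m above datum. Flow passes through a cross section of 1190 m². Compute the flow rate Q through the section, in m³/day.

Hydraulic gradient i = (97.74 − 94.36) / 2100 = 3.38 / 2100 = 0.001610.
Darcy's law: Q = K · A · i = 21.70 × 1190 × 0.001610 = 41.56 m³/day.

41.6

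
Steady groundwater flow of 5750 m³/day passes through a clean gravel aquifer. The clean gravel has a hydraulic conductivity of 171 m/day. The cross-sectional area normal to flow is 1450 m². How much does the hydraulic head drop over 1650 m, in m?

38.3

From Q = K·A·i, i = Q / (K·A) = 5750 / (171.0 × 1450) = 0.02319.
Head loss Δh = i · L = 0.02319 × 1650 = 38.26 m.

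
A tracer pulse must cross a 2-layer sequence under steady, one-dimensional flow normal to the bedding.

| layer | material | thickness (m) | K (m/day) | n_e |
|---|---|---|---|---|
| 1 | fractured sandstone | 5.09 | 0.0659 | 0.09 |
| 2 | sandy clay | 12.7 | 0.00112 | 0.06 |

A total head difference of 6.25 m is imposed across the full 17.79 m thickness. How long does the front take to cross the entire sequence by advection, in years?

6.10

With flow normal to the layers, continuity requires the same specific discharge q through every layer.
Σ(b_i/K_i) = 5.09/0.0659 + 12.7/0.00112 = 11417 d.
q = Δh / Σ(b_i/K_i) = 6.25 / 11417 = 0.0005475 m/day.
In each layer the seepage velocity is v_i = q/n_i, so the layer transit time is t_i = b_i·n_i / q:
  layer 1 (fractured sandstone): t_1 = 5.09 × 0.09 / 0.0005475 = 836.8 d
  layer 2 (sandy clay): t_2 = 12.7 × 0.06 / 0.0005475 = 1392 d
Total t = Σ t_i = 2229 days = 6.102 years.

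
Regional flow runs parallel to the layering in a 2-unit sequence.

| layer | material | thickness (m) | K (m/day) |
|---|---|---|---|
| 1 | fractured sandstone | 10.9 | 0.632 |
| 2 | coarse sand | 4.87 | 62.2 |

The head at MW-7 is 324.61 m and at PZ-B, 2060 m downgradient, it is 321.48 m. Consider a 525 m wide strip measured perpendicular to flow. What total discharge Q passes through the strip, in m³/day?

Flow is parallel to layering, so each bed carries its own Darcy discharge and the transmissivities add.
Σ(K_i·b_i) = 0.632×10.9 + 62.2×4.87 = 309.8 m²/day.
Hydraulic gradient i = (324.61 − 321.48) / 2060 = 3.13 / 2060 = 0.001519.
Q = Σ(K_i·b_i) · W · i = 309.8 × 525 × 0.001519 = 247.1 m³/day.

247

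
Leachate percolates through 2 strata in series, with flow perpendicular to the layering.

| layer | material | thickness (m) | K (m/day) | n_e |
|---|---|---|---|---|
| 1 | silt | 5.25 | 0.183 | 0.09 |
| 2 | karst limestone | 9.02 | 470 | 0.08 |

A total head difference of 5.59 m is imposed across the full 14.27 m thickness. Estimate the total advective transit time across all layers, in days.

6.13

With flow normal to the layers, continuity requires the same specific discharge q through every layer.
Σ(b_i/K_i) = 5.25/0.183 + 9.02/470 = 28.71 d.
q = Δh / Σ(b_i/K_i) = 5.59 / 28.71 = 0.1947 m/day.
In each layer the seepage velocity is v_i = q/n_i, so the layer transit time is t_i = b_i·n_i / q:
  layer 1 (silt): t_1 = 5.25 × 0.09 / 0.1947 = 2.427 d
  layer 2 (karst limestone): t_2 = 9.02 × 0.08 / 0.1947 = 3.706 d
Total t = Σ t_i = 6.132 days.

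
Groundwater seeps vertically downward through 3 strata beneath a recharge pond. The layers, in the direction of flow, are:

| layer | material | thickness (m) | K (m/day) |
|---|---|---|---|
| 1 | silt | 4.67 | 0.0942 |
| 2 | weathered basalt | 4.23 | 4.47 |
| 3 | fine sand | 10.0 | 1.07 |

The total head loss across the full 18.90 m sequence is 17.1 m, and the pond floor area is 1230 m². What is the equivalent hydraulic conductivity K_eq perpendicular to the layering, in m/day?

0.316

Flow is perpendicular to layering, so the layers act in series and the equivalent K is the thickness-weighted harmonic mean.
Total thickness L = 4.67 + 4.23 + 10.0 = 18.90 m.
Σ(b_i/K_i) = 4.67/0.0942 + 4.23/4.47 + 10.0/1.07 = 59.87 d.
K_eq = L / Σ(b_i/K_i) = 18.90 / 59.87 = 0.3157 m/day.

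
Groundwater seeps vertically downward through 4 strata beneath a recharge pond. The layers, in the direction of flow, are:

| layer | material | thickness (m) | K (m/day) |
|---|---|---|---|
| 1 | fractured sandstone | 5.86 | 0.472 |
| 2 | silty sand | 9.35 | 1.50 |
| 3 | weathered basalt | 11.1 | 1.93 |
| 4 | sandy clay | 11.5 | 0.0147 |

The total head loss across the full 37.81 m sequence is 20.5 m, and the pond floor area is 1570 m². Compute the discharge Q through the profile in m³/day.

39.9

Flow is perpendicular to layering, so the layers act in series and the equivalent K is the thickness-weighted harmonic mean.
Total thickness L = 5.86 + 9.35 + 11.1 + 11.5 = 37.81 m.
Σ(b_i/K_i) = 5.86/0.472 + 9.35/1.50 + 11.1/1.93 + 11.5/0.0147 = 806.7 d.
K_eq = L / Σ(b_i/K_i) = 37.81 / 806.7 = 0.04687 m/day.
Q = K_eq · A · (Δh/L) = 0.04687 × 1570 × (20.5/37.81) = 39.90 m³/day.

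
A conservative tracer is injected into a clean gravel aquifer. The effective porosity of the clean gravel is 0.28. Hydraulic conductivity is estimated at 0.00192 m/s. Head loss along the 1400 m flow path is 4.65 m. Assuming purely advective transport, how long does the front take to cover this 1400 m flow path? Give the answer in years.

Convert K: 0.00192 m/s × 86400 = 165.9 m/day.
Hydraulic gradient i = Δh / L = 4.65 / 1400 = 0.003321.
Darcy flux q = K · i = 165.9 × 0.003321 = 0.5510 m/day.
Seepage velocity v = q / n_e = 0.5510 / 0.28 = 1.968 m/day.
Travel time t = L / v = 1400 / 1.968 = 711.5 days = 1.948 years.

1.95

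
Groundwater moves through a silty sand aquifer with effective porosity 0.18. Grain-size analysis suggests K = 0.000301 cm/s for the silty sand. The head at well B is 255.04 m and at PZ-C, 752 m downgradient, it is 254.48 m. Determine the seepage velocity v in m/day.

0.00108

Convert K: 0.000301 cm/s × 864 = 0.2601 m/day.
Hydraulic gradient i = (255.04 − 254.48) / 752 = 0.56 / 752 = 0.0007447.
Darcy flux q = K · i = 0.2601 × 0.0007447 = 0.0001937 m/day.
Seepage velocity v = q / n_e = 0.0001937 / 0.18 = 0.001076 m/day.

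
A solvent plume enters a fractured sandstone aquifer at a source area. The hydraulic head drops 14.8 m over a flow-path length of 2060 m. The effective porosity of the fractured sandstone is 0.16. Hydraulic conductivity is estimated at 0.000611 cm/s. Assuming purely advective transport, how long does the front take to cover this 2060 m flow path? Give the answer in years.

238

Convert K: 0.000611 cm/s × 864 = 0.5279 m/day.
Hydraulic gradient i = Δh / L = 14.8 / 2060 = 0.007184.
Darcy flux q = K · i = 0.5279 × 0.007184 = 0.003793 m/day.
Seepage velocity v = q / n_e = 0.003793 / 0.16 = 0.02370 m/day.
Travel time t = L / v = 2060 / 0.02370 = 86904 days = 237.9 years.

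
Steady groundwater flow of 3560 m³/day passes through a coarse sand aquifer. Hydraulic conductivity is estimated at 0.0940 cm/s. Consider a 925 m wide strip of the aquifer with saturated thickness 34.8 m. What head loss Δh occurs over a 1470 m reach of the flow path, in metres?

2.00

Convert K: 0.0940 cm/s × 864 = 81.22 m/day.
Cross-sectional area A = 925 × 34.8 = 32190 m².
From Q = K·A·i, i = Q / (K·A) = 3560 / (81.22 × 32190) = 0.001362.
Head loss Δh = i · L = 0.001362 × 1470 = 2.002 m.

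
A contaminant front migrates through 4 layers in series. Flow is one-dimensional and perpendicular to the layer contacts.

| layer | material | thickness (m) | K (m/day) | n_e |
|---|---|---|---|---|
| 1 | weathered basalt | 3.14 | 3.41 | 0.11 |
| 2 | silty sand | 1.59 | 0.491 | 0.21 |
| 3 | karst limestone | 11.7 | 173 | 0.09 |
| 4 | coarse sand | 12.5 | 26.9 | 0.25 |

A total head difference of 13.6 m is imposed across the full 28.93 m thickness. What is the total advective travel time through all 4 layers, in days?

1.68

With flow normal to the layers, continuity requires the same specific discharge q through every layer.
Σ(b_i/K_i) = 3.14/3.41 + 1.59/0.491 + 11.7/173 + 12.5/26.9 = 4.691 d.
q = Δh / Σ(b_i/K_i) = 13.6 / 4.691 = 2.899 m/day.
In each layer the seepage velocity is v_i = q/n_i, so the layer transit time is t_i = b_i·n_i / q:
  layer 1 (weathered basalt): t_1 = 3.14 × 0.11 / 2.899 = 0.1191 d
  layer 2 (silty sand): t_2 = 1.59 × 0.21 / 2.899 = 0.1152 d
  layer 3 (karst limestone): t_3 = 11.7 × 0.09 / 2.899 = 0.3632 d
  layer 4 (coarse sand): t_4 = 12.5 × 0.25 / 2.899 = 1.078 d
Total t = Σ t_i = 1.676 days.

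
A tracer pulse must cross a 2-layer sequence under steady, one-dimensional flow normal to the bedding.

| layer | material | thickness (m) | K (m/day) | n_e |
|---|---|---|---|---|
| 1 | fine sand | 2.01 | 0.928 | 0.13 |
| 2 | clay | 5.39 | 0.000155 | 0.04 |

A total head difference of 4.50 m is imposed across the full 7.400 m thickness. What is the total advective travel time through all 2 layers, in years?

10.1

With flow normal to the layers, continuity requires the same specific discharge q through every layer.
Σ(b_i/K_i) = 2.01/0.928 + 5.39/0.000155 = 34776 d.
q = Δh / Σ(b_i/K_i) = 4.50 / 34776 = 0.0001294 m/day.
In each layer the seepage velocity is v_i = q/n_i, so the layer transit time is t_i = b_i·n_i / q:
  layer 1 (fine sand): t_1 = 2.01 × 0.13 / 0.0001294 = 2019 d
  layer 2 (clay): t_2 = 5.39 × 0.04 / 0.0001294 = 1666 d
Total t = Σ t_i = 3686 days = 10.09 years.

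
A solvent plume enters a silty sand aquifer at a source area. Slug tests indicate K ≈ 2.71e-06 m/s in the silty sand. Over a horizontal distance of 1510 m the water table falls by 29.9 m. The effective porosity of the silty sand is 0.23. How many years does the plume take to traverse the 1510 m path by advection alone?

Convert K: 2.71e-06 m/s × 86400 = 0.2341 m/day.
Hydraulic gradient i = Δh / L = 29.9 / 1510 = 0.01980.
Darcy flux q = K · i = 0.2341 × 0.01980 = 0.004636 m/day.
Seepage velocity v = q / n_e = 0.004636 / 0.23 = 0.02016 m/day.
Travel time t = L / v = 1510 / 0.02016 = 74908 days = 205.1 years.

205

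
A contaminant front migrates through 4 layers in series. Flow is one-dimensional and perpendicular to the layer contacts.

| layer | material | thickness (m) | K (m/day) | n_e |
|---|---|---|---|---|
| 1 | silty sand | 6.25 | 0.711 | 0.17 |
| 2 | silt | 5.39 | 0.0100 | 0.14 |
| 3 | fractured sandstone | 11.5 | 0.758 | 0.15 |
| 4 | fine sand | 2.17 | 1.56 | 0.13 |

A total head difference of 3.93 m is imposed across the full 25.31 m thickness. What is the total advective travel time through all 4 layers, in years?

1.50

With flow normal to the layers, continuity requires the same specific discharge q through every layer.
Σ(b_i/K_i) = 6.25/0.711 + 5.39/0.0100 + 11.5/0.758 + 2.17/1.56 = 564.4 d.
q = Δh / Σ(b_i/K_i) = 3.93 / 564.4 = 0.006964 m/day.
In each layer the seepage velocity is v_i = q/n_i, so the layer transit time is t_i = b_i·n_i / q:
  layer 1 (silty sand): t_1 = 6.25 × 0.17 / 0.006964 = 152.6 d
  layer 2 (silt): t_2 = 5.39 × 0.14 / 0.006964 = 108.4 d
  layer 3 (fractured sandstone): t_3 = 11.5 × 0.15 / 0.006964 = 247.7 d
  layer 4 (fine sand): t_4 = 2.17 × 0.13 / 0.006964 = 40.51 d
Total t = Σ t_i = 549.2 days = 1.504 years.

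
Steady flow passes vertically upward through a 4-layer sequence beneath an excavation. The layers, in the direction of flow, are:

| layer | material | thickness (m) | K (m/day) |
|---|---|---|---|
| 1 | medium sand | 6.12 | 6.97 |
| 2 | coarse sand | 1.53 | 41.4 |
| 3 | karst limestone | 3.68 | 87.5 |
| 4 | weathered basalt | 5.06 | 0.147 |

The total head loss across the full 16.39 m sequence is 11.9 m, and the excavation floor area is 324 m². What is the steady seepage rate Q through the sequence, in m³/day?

Flow is perpendicular to layering, so the layers act in series and the equivalent K is the thickness-weighted harmonic mean.
Total thickness L = 6.12 + 1.53 + 3.68 + 5.06 = 16.39 m.
Σ(b_i/K_i) = 6.12/6.97 + 1.53/41.4 + 3.68/87.5 + 5.06/0.147 = 35.38 d.
K_eq = L / Σ(b_i/K_i) = 16.39 / 35.38 = 0.4633 m/day.
Q = K_eq · A · (Δh/L) = 0.4633 × 324 × (11.9/16.39) = 109.0 m³/day.

109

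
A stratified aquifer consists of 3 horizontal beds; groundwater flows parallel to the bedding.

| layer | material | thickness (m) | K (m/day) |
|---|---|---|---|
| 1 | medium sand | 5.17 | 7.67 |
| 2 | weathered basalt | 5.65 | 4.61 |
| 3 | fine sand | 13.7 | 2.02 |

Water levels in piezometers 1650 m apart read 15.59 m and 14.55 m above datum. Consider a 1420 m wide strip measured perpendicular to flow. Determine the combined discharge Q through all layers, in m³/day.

Flow is parallel to layering, so each bed carries its own Darcy discharge and the transmissivities add.
Σ(K_i·b_i) = 7.67×5.17 + 4.61×5.65 + 2.02×13.7 = 93.37 m²/day.
Hydraulic gradient i = (15.59 − 14.55) / 1650 = 1.04 / 1650 = 0.0006303.
Q = Σ(K_i·b_i) · W · i = 93.37 × 1420 × 0.0006303 = 83.57 m³/day.

83.6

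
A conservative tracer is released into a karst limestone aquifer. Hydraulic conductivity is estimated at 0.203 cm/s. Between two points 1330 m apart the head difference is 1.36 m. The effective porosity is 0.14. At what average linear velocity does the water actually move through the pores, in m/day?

1.28

Convert K: 0.203 cm/s × 864 = 175.4 m/day.
Hydraulic gradient i = Δh / L = 1.36 / 1330 = 0.001023.
Darcy flux q = K · i = 175.4 × 0.001023 = 0.1793 m/day.
Seepage velocity v = q / n_e = 0.1793 / 0.14 = 1.281 m/day.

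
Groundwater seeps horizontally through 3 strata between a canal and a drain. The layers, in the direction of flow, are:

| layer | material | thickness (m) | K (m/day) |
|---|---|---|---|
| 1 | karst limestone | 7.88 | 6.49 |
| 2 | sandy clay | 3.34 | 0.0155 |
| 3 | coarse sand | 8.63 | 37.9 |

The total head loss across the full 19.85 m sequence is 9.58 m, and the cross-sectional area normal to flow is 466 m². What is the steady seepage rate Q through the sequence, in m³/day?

20.6

Flow is perpendicular to layering, so the layers act in series and the equivalent K is the thickness-weighted harmonic mean.
Total thickness L = 7.88 + 3.34 + 8.63 = 19.85 m.
Σ(b_i/K_i) = 7.88/6.49 + 3.34/0.0155 + 8.63/37.9 = 216.9 d.
K_eq = L / Σ(b_i/K_i) = 19.85 / 216.9 = 0.09151 m/day.
Q = K_eq · A · (Δh/L) = 0.09151 × 466 × (9.58/19.85) = 20.58 m³/day.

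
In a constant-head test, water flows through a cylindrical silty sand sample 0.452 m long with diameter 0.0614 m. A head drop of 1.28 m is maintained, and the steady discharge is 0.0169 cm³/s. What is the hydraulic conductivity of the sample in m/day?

Cross-sectional area A = π·(d/2)² = π × (0.0614/2)² = 0.002961 m².
Convert discharge: 0.0169 cm³/s = 1.690e-08 m³/s.
Darcy's law rearranged: K = Q·L / (A·Δh) = 1.690e-08 × 0.452 / (0.002961 × 1.28) = 2.016e-06 m/s = 0.1741 m/day.

0.174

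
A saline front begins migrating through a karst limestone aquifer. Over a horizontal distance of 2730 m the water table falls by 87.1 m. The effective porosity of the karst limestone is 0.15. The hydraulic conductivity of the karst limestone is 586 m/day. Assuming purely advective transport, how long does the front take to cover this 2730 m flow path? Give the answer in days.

21.9

Hydraulic gradient i = Δh / L = 87.1 / 2730 = 0.03190.
Darcy flux q = K · i = 586.0 × 0.03190 = 18.70 m/day.
Seepage velocity v = q / n_e = 18.70 / 0.15 = 124.6 m/day.
Travel time t = L / v = 2730 / 124.6 = 21.90 days.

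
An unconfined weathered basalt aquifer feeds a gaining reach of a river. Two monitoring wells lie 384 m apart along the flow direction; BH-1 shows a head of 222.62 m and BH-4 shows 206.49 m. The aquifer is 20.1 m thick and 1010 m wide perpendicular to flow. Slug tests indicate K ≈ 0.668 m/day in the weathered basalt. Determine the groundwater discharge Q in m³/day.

570

Cross-sectional area A = 1010 × 20.1 = 20301 m².
Hydraulic gradient i = (222.62 − 206.49) / 384 = 16.13 / 384 = 0.04201.
Darcy's law: Q = K · A · i = 0.6680 × 20301 × 0.04201 = 569.6 m³/day.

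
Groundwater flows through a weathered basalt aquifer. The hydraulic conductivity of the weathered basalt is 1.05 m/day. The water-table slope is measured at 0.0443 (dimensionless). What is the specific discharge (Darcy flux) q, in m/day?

0.0465

Hydraulic gradient i = 0.0443.
Specific discharge q = K · i = 1.050 × 0.04430 = 0.04652 m/day.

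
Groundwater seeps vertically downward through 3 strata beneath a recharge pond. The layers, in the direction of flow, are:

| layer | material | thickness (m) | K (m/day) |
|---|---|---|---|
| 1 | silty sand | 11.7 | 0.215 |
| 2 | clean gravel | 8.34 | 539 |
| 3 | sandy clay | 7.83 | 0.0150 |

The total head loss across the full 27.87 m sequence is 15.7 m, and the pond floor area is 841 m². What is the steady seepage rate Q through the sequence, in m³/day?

22.9

Flow is perpendicular to layering, so the layers act in series and the equivalent K is the thickness-weighted harmonic mean.
Total thickness L = 11.7 + 8.34 + 7.83 = 27.87 m.
Σ(b_i/K_i) = 11.7/0.215 + 8.34/539 + 7.83/0.0150 = 576.4 d.
K_eq = L / Σ(b_i/K_i) = 27.87 / 576.4 = 0.04835 m/day.
Q = K_eq · A · (Δh/L) = 0.04835 × 841 × (15.7/27.87) = 22.91 m³/day.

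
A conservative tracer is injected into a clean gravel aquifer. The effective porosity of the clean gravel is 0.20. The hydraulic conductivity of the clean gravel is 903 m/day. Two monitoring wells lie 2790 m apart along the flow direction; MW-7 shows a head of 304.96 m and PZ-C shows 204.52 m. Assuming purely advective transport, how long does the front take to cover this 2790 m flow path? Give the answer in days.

17.2

Hydraulic gradient i = (304.96 − 204.52) / 2790 = 100.44 / 2790 = 0.03600.
Darcy flux q = K · i = 903.0 × 0.03600 = 32.51 m/day.
Seepage velocity v = q / n_e = 32.51 / 0.20 = 162.5 m/day.
Travel time t = L / v = 2790 / 162.5 = 17.17 days.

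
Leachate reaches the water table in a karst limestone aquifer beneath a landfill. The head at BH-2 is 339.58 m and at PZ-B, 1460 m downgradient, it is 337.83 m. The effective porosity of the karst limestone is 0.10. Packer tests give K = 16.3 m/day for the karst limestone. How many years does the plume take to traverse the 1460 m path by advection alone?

Hydraulic gradient i = (339.58 − 337.83) / 1460 = 1.75 / 1460 = 0.001199.
Darcy flux q = K · i = 16.30 × 0.001199 = 0.01954 m/day.
Seepage velocity v = q / n_e = 0.01954 / 0.10 = 0.1954 m/day.
Travel time t = L / v = 1460 / 0.1954 = 7473 days = 20.46 years.

20.5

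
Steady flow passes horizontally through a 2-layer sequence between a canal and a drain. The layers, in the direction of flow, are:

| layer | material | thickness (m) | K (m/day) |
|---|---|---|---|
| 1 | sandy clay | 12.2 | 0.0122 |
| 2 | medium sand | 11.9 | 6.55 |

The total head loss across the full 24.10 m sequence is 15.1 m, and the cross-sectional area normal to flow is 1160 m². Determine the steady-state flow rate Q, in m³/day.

Flow is perpendicular to layering, so the layers act in series and the equivalent K is the thickness-weighted harmonic mean.
Total thickness L = 12.2 + 11.9 = 24.10 m.
Σ(b_i/K_i) = 12.2/0.0122 + 11.9/6.55 = 1002 d.
K_eq = L / Σ(b_i/K_i) = 24.10 / 1002 = 0.02406 m/day.
Q = K_eq · A · (Δh/L) = 0.02406 × 1160 × (15.1/24.10) = 17.48 m³/day.

17.5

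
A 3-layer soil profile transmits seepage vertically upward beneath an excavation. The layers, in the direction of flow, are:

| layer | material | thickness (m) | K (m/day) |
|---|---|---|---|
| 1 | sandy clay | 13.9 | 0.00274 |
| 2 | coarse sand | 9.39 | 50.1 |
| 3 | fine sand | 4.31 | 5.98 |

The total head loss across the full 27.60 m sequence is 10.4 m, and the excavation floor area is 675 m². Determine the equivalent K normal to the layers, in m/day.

0.00544

Flow is perpendicular to layering, so the layers act in series and the equivalent K is the thickness-weighted harmonic mean.
Total thickness L = 13.9 + 9.39 + 4.31 = 27.60 m.
Σ(b_i/K_i) = 13.9/0.00274 + 9.39/50.1 + 4.31/5.98 = 5074 d.
K_eq = L / Σ(b_i/K_i) = 27.60 / 5074 = 0.005440 m/day.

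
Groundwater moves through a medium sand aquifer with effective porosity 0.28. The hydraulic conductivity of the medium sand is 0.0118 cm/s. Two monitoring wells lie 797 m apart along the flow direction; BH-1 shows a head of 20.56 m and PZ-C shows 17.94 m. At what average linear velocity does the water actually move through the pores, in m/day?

Convert K: 0.0118 cm/s × 864 = 10.20 m/day.
Hydraulic gradient i = (20.56 − 17.94) / 797 = 2.62 / 797 = 0.003287.
Darcy flux q = K · i = 10.20 × 0.003287 = 0.03351 m/day.
Seepage velocity v = q / n_e = 0.03351 / 0.28 = 0.1197 m/day.

0.120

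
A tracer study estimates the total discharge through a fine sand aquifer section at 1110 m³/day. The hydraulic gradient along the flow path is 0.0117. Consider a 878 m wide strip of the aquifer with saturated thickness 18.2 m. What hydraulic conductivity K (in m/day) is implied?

Cross-sectional area A = 878 × 18.2 = 15980 m².
Hydraulic gradient i = 0.0117.
From Q = K·A·i, K = Q / (A·i) = 1110 / (15980 × 0.01170) = 5.937 m/day.

5.94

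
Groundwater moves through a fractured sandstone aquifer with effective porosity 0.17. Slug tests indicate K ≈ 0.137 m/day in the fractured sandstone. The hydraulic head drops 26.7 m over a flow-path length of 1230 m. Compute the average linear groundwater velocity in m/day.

0.0175

Hydraulic gradient i = Δh / L = 26.7 / 1230 = 0.02171.
Darcy flux q = K · i = 0.1370 × 0.02171 = 0.002974 m/day.
Seepage velocity v = q / n_e = 0.002974 / 0.17 = 0.01749 m/day.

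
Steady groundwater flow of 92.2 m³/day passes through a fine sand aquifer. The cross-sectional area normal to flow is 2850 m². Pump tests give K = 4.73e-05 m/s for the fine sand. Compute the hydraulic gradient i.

Convert K: 4.73e-05 m/s × 86400 = 4.087 m/day.
From Q = K·A·i, i = Q / (K·A) = 92.2 / (4.087 × 2850) = 0.007916.

0.00792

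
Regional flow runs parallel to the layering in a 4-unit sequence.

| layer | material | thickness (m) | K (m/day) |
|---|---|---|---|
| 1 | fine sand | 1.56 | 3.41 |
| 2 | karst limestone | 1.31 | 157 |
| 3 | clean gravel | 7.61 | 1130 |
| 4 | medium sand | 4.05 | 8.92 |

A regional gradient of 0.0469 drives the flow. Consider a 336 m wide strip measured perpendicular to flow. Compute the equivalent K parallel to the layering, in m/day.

609

Flow is parallel to layering, so each bed carries its own Darcy discharge and the transmissivities add.
Σ(K_i·b_i) = 3.41×1.56 + 157×1.31 + 1130×7.61 + 8.92×4.05 = 8846 m²/day.
Total thickness b = 14.53 m, so K_eq = Σ(K_i·b_i)/b = 608.8 m/day.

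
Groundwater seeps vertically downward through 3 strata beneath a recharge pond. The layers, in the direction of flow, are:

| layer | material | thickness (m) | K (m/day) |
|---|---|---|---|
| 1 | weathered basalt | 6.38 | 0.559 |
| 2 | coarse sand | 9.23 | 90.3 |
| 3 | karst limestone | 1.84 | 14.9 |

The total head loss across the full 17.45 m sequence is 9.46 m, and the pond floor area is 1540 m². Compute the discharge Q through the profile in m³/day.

1250

Flow is perpendicular to layering, so the layers act in series and the equivalent K is the thickness-weighted harmonic mean.
Total thickness L = 6.38 + 9.23 + 1.84 = 17.45 m.
Σ(b_i/K_i) = 6.38/0.559 + 9.23/90.3 + 1.84/14.9 = 11.64 d.
K_eq = L / Σ(b_i/K_i) = 17.45 / 11.64 = 1.499 m/day.
Q = K_eq · A · (Δh/L) = 1.499 × 1540 × (9.46/17.45) = 1252 m³/day.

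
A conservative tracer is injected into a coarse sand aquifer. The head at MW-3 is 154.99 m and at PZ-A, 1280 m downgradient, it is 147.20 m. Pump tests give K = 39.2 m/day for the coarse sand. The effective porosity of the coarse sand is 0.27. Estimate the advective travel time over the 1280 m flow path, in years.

Hydraulic gradient i = (154.99 − 147.20) / 1280 = 7.79 / 1280 = 0.006086.
Darcy flux q = K · i = 39.20 × 0.006086 = 0.2386 m/day.
Seepage velocity v = q / n_e = 0.2386 / 0.27 = 0.8836 m/day.
Travel time t = L / v = 1280 / 0.8836 = 1449 days = 3.966 years.

3.97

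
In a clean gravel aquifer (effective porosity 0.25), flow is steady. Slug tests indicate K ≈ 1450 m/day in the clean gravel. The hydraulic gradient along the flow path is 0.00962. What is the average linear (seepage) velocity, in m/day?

55.8

Hydraulic gradient i = 0.00962.
Darcy flux q = K · i = 1450 × 0.009620 = 13.95 m/day.
Seepage velocity v = q / n_e = 13.95 / 0.25 = 55.80 m/day.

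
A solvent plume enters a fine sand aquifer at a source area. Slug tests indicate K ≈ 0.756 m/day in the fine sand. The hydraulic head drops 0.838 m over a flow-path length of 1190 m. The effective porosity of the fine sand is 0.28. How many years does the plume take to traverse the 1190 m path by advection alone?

1710

Hydraulic gradient i = Δh / L = 0.838 / 1190 = 0.0007042.
Darcy flux q = K · i = 0.7560 × 0.0007042 = 0.0005324 m/day.
Seepage velocity v = q / n_e = 0.0005324 / 0.28 = 0.001901 m/day.
Travel time t = L / v = 1190 / 0.001901 = 6.259e+05 days = 1714 years.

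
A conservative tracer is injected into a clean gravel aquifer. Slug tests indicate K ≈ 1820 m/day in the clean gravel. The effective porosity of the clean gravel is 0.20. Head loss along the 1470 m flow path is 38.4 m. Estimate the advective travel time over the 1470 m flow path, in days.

Hydraulic gradient i = Δh / L = 38.4 / 1470 = 0.02612.
Darcy flux q = K · i = 1820 × 0.02612 = 47.54 m/day.
Seepage velocity v = q / n_e = 47.54 / 0.20 = 237.7 m/day.
Travel time t = L / v = 1470 / 237.7 = 6.184 days.

6.18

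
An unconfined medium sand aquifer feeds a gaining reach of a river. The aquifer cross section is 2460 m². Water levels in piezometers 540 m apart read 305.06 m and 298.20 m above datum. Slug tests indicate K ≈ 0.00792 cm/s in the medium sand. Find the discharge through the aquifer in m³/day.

Convert K: 0.00792 cm/s × 864 = 6.843 m/day.
Hydraulic gradient i = (305.06 − 298.20) / 540 = 6.86 / 540 = 0.01270.
Darcy's law: Q = K · A · i = 6.843 × 2460 × 0.01270 = 213.8 m³/day.

214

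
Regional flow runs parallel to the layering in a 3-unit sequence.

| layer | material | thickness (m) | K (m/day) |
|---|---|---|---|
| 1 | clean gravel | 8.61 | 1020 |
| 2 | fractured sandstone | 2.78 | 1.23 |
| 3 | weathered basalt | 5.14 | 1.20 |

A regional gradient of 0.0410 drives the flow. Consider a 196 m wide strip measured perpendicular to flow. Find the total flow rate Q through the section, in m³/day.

Flow is parallel to layering, so each bed carries its own Darcy discharge and the transmissivities add.
Σ(K_i·b_i) = 1020×8.61 + 1.23×2.78 + 1.20×5.14 = 8792 m²/day.
Hydraulic gradient i = 0.0410.
Q = Σ(K_i·b_i) · W · i = 8792 × 196 × 0.04100 = 70651 m³/day.

70700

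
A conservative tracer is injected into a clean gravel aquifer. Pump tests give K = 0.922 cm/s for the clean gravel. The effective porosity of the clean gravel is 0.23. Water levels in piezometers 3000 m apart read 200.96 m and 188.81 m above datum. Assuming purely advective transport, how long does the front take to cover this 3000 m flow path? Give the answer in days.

214

Convert K: 0.922 cm/s × 864 = 796.6 m/day.
Hydraulic gradient i = (200.96 − 188.81) / 3000 = 12.15 / 3000 = 0.004050.
Darcy flux q = K · i = 796.6 × 0.004050 = 3.226 m/day.
Seepage velocity v = q / n_e = 3.226 / 0.23 = 14.03 m/day.
Travel time t = L / v = 3000 / 14.03 = 213.9 days.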